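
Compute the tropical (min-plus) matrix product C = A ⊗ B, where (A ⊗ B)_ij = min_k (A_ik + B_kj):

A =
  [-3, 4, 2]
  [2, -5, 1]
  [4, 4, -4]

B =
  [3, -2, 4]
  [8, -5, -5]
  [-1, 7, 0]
A ⊗ B =
  [0, -5, -1]
  [0, -10, -10]
  [-5, -1, -4]

Apply the min-plus product entry-by-entry:
  C[0][0] = min over k of (A[0][0] + B[0][0] = -3 + 3 = 0, A[0][1] + B[1][0] = 4 + 8 = 12, A[0][2] + B[2][0] = 2 + -1 = 1) = 0 (attained at k = 0)
  C[0][1] = min over k of (A[0][0] + B[0][1] = -3 + -2 = -5, A[0][1] + B[1][1] = 4 + -5 = -1, A[0][2] + B[2][1] = 2 + 7 = 9) = -5 (attained at k = 0)
  C[0][2] = min over k of (A[0][0] + B[0][2] = -3 + 4 = 1, A[0][1] + B[1][2] = 4 + -5 = -1, A[0][2] + B[2][2] = 2 + 0 = 2) = -1 (attained at k = 1)
  C[1][0] = min over k of (A[1][0] + B[0][0] = 2 + 3 = 5, A[1][1] + B[1][0] = -5 + 8 = 3, A[1][2] + B[2][0] = 1 + -1 = 0) = 0 (attained at k = 2)
  C[1][1] = min over k of (A[1][0] + B[0][1] = 2 + -2 = 0, A[1][1] + B[1][1] = -5 + -5 = -10, A[1][2] + B[2][1] = 1 + 7 = 8) = -10 (attained at k = 1)
  C[1][2] = min over k of (A[1][0] + B[0][2] = 2 + 4 = 6, A[1][1] + B[1][2] = -5 + -5 = -10, A[1][2] + B[2][2] = 1 + 0 = 1) = -10 (attained at k = 1)
  C[2][0] = min over k of (A[2][0] + B[0][0] = 4 + 3 = 7, A[2][1] + B[1][0] = 4 + 8 = 12, A[2][2] + B[2][0] = -4 + -1 = -5) = -5 (attained at k = 2)
  C[2][1] = min over k of (A[2][0] + B[0][1] = 4 + -2 = 2, A[2][1] + B[1][1] = 4 + -5 = -1, A[2][2] + B[2][1] = -4 + 7 = 3) = -1 (attained at k = 1)
  C[2][2] = min over k of (A[2][0] + B[0][2] = 4 + 4 = 8, A[2][1] + B[1][2] = 4 + -5 = -1, A[2][2] + B[2][2] = -4 + 0 = -4) = -4 (attained at k = 2)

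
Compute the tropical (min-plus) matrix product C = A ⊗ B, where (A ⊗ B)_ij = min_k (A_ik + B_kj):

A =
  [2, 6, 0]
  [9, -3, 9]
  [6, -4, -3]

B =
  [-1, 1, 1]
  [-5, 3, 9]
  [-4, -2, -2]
A ⊗ B =
  [-4, -2, -2]
  [-8, 0, 6]
  [-9, -5, -5]

Apply the min-plus product entry-by-entry:
  C[0][0] = min over k of (A[0][0] + B[0][0] = 2 + -1 = 1, A[0][1] + B[1][0] = 6 + -5 = 1, A[0][2] + B[2][0] = 0 + -4 = -4) = -4 (attained at k = 2)
  C[0][1] = min over k of (A[0][0] + B[0][1] = 2 + 1 = 3, A[0][1] + B[1][1] = 6 + 3 = 9, A[0][2] + B[2][1] = 0 + -2 = -2) = -2 (attained at k = 2)
  C[0][2] = min over k of (A[0][0] + B[0][2] = 2 + 1 = 3, A[0][1] + B[1][2] = 6 + 9 = 15, A[0][2] + B[2][2] = 0 + -2 = -2) = -2 (attained at k = 2)
  C[1][0] = min over k of (A[1][0] + B[0][0] = 9 + -1 = 8, A[1][1] + B[1][0] = -3 + -5 = -8, A[1][2] + B[2][0] = 9 + -4 = 5) = -8 (attained at k = 1)
  C[1][1] = min over k of (A[1][0] + B[0][1] = 9 + 1 = 10, A[1][1] + B[1][1] = -3 + 3 = 0, A[1][2] + B[2][1] = 9 + -2 = 7) = 0 (attained at k = 1)
  C[1][2] = min over k of (A[1][0] + B[0][2] = 9 + 1 = 10, A[1][1] + B[1][2] = -3 + 9 = 6, A[1][2] + B[2][2] = 9 + -2 = 7) = 6 (attained at k = 1)
  C[2][0] = min over k of (A[2][0] + B[0][0] = 6 + -1 = 5, A[2][1] + B[1][0] = -4 + -5 = -9, A[2][2] + B[2][0] = -3 + -4 = -7) = -9 (attained at k = 1)
  C[2][1] = min over k of (A[2][0] + B[0][1] = 6 + 1 = 7, A[2][1] + B[1][1] = -4 + 3 = -1, A[2][2] + B[2][1] = -3 + -2 = -5) = -5 (attained at k = 2)
  C[2][2] = min over k of (A[2][0] + B[0][2] = 6 + 1 = 7, A[2][1] + B[1][2] = -4 + 9 = 5, A[2][2] + B[2][2] = -3 + -2 = -5) = -5 (attained at k = 2)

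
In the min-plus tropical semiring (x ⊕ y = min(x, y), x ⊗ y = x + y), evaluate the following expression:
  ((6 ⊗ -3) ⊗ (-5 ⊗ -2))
((6 ⊗ -3) ⊗ (-5 ⊗ -2)) = -4

Expand innermost to outermost. Recall ⊕ takes the minimum of its arguments and ⊗ takes their sum. Working out the expression ((6 ⊗ -3) ⊗ (-5 ⊗ -2)) gives -4.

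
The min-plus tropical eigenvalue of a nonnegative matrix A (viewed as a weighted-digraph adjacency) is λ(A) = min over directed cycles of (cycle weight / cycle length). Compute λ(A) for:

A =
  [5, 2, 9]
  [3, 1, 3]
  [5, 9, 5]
λ(A) = 1

Enumerate directed cycles and compute their means (weight / length). Sample:
  cycle 0 → 0: weight = 5, length = 1, mean = 5/1 ≈ 5.000
  cycle 1 → 1: weight = 1, length = 1, mean = 1/1 ≈ 1.000
  cycle 2 → 2: weight = 5, length = 1, mean = 5/1 ≈ 5.000
  cycle 0 → 1 → 0: weight = 5, length = 2, mean = 5/2 ≈ 2.500
  cycle 0 → 2 → 0: weight = 14, length = 2, mean = 14/2 ≈ 7.000
  cycle 1 → 0 → 1: weight = 5, length = 2, mean = 5/2 ≈ 2.500
Minimum mean = 1.000, attained e.g. along the cycle 1 → 1 with weight 1 and length 1. So λ(A) = 1/1 = 1.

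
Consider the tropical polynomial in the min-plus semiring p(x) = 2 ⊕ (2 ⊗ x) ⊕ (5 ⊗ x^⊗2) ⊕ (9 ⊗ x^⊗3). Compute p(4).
p(4) = 2

A tropical monomial a ⊗ x^⊗i evaluates to a + i · x. Evaluating each term at x = 4:
  Term 0 contributes 2 + 0 · 4 = 2
  Term 1 contributes 2 + 1 · 4 = 6
  Term 2 contributes 5 + 2 · 4 = 13
  Term 3 contributes 9 + 3 · 4 = 21
p(4) = ⊕ of these = min[2, 6, 13, 21] = 2.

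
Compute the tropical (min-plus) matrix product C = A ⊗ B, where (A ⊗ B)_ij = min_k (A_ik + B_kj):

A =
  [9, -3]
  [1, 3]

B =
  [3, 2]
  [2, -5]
A ⊗ B =
  [-1, -8]
  [4, -2]

Apply the min-plus product entry-by-entry:
  C[0][0] = min over k of (A[0][0] + B[0][0] = 9 + 3 = 12, A[0][1] + B[1][0] = -3 + 2 = -1) = -1 (attained at k = 1)
  C[0][1] = min over k of (A[0][0] + B[0][1] = 9 + 2 = 11, A[0][1] + B[1][1] = -3 + -5 = -8) = -8 (attained at k = 1)
  C[1][0] = min over k of (A[1][0] + B[0][0] = 1 + 3 = 4, A[1][1] + B[1][0] = 3 + 2 = 5) = 4 (attained at k = 0)
  C[1][1] = min over k of (A[1][0] + B[0][1] = 1 + 2 = 3, A[1][1] + B[1][1] = 3 + -5 = -2) = -2 (attained at k = 1)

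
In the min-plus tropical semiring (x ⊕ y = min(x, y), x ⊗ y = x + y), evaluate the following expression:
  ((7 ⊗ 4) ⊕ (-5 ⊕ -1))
((7 ⊗ 4) ⊕ (-5 ⊕ -1)) = -5

Expand innermost to outermost. Recall ⊕ takes the minimum of its arguments and ⊗ takes their sum. Working out the expression ((7 ⊗ 4) ⊕ (-5 ⊕ -1)) gives -5.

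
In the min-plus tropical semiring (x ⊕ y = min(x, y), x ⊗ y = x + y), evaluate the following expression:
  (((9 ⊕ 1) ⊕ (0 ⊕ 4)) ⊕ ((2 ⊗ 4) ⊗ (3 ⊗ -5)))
(((9 ⊕ 1) ⊕ (0 ⊕ 4)) ⊕ ((2 ⊗ 4) ⊗ (3 ⊗ -5))) = 0

Expand innermost to outermost. Recall ⊕ takes the minimum of its arguments and ⊗ takes their sum. Working out the expression (((9 ⊕ 1) ⊕ (0 ⊕ 4)) ⊕ ((2 ⊗ 4) ⊗ (3 ⊗ -5))) gives 0.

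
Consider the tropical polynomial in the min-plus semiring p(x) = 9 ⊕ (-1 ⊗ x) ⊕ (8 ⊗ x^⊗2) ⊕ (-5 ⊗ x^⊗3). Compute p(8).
p(8) = 7

A tropical monomial a ⊗ x^⊗i evaluates to a + i · x. Evaluating each term at x = 8:
  Term 0 contributes 9 + 0 · 8 = 9
  Term 1 contributes -1 + 1 · 8 = 7
  Term 2 contributes 8 + 2 · 8 = 24
  Term 3 contributes -5 + 3 · 8 = 19
p(8) = ⊕ of these = min[9, 7, 24, 19] = 7.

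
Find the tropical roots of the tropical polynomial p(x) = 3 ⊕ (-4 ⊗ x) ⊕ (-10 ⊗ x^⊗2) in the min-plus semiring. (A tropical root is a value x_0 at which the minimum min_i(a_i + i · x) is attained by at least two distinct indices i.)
Roots: {6, 7}

Each tropical root is a break point of the lower envelope of the lines y = a_i + i · x (there are 3 lines, with slopes 0, 1, ..., 2). Only the lines that attain the minimum somewhere contribute to roots; other lines are dominated. Here the surviving (envelope) indices are i = 2, i = 1, i = 0.
Intersections between consecutive envelope lines give the roots: for adjacent envelope indices i < j the intersection is x = (a_i − a_j) / (j − i). Reading off the sorted break points: {6, 7}.
Verification: at each break x_0, at least two indices attain the minimum of min_i(a_i + i · x_0).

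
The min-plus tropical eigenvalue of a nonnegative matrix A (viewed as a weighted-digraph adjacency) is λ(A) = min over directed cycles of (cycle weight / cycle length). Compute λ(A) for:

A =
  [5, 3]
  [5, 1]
λ(A) = 1

Enumerate directed cycles and compute their means (weight / length). Sample:
  cycle 0 → 0: weight = 5, length = 1, mean = 5/1 ≈ 5.000
  cycle 1 → 1: weight = 1, length = 1, mean = 1/1 ≈ 1.000
  cycle 0 → 1 → 0: weight = 8, length = 2, mean = 8/2 ≈ 4.000
  cycle 1 → 0 → 1: weight = 8, length = 2, mean = 8/2 ≈ 4.000
Minimum mean = 1.000, attained e.g. along the cycle 1 → 1 with weight 1 and length 1. So λ(A) = 1/1 = 1.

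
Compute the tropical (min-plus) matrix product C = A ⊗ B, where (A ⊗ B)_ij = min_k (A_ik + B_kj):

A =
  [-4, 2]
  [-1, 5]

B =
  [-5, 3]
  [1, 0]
A ⊗ B =
  [-9, -1]
  [-6, 2]

Apply the min-plus product entry-by-entry:
  C[0][0] = min over k of (A[0][0] + B[0][0] = -4 + -5 = -9, A[0][1] + B[1][0] = 2 + 1 = 3) = -9 (attained at k = 0)
  C[0][1] = min over k of (A[0][0] + B[0][1] = -4 + 3 = -1, A[0][1] + B[1][1] = 2 + 0 = 2) = -1 (attained at k = 0)
  C[1][0] = min over k of (A[1][0] + B[0][0] = -1 + -5 = -6, A[1][1] + B[1][0] = 5 + 1 = 6) = -6 (attained at k = 0)
  C[1][1] = min over k of (A[1][0] + B[0][1] = -1 + 3 = 2, A[1][1] + B[1][1] = 5 + 0 = 5) = 2 (attained at k = 0)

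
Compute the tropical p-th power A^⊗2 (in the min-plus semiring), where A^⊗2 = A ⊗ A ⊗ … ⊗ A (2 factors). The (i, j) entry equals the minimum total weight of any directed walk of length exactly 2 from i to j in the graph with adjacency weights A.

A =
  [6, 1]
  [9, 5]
A^⊗2 =
  [10, 6]
  [14, 10]

Each entry (A^⊗2)_ij equals the minimum over all length-2 walks i = v_0 → v_1 → … → v_2 = j of Σ_t A[v_t][v_{t+1}]. For example, for (i, j) = (0, 1) we minimise over 2 possible intermediate vertex sequences; the minimum is 6, attained along the walk 0 → 1 → 1.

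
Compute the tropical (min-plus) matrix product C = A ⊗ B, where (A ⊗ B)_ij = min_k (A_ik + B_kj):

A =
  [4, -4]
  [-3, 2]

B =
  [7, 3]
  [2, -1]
A ⊗ B =
  [-2, -5]
  [4, 0]

Apply the min-plus product entry-by-entry:
  C[0][0] = min over k of (A[0][0] + B[0][0] = 4 + 7 = 11, A[0][1] + B[1][0] = -4 + 2 = -2) = -2 (attained at k = 1)
  C[0][1] = min over k of (A[0][0] + B[0][1] = 4 + 3 = 7, A[0][1] + B[1][1] = -4 + -1 = -5) = -5 (attained at k = 1)
  C[1][0] = min over k of (A[1][0] + B[0][0] = -3 + 7 = 4, A[1][1] + B[1][0] = 2 + 2 = 4) = 4 (attained at k = 0)
  C[1][1] = min over k of (A[1][0] + B[0][1] = -3 + 3 = 0, A[1][1] + B[1][1] = 2 + -1 = 1) = 0 (attained at k = 0)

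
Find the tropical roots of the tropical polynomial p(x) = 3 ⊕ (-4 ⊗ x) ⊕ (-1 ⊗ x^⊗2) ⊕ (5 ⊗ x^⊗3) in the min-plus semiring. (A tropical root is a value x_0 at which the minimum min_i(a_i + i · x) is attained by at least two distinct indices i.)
Roots: {-6, -3, 7}

Each tropical root is a break point of the lower envelope of the lines y = a_i + i · x (there are 4 lines, with slopes 0, 1, ..., 3). Only the lines that attain the minimum somewhere contribute to roots; other lines are dominated. Here the surviving (envelope) indices are i = 3, i = 2, i = 1, i = 0.
Intersections between consecutive envelope lines give the roots: for adjacent envelope indices i < j the intersection is x = (a_i − a_j) / (j − i). Reading off the sorted break points: {-6, -3, 7}.
Verification: at each break x_0, at least two indices attain the minimum of min_i(a_i + i · x_0).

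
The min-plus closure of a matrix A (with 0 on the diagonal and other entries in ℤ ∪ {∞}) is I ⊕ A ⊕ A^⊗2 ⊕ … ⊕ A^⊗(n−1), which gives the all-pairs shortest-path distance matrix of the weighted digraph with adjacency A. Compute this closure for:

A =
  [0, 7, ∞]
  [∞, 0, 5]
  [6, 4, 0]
Closure =
  [0, 7, 12]
  [11, 0, 5]
  [6, 4, 0]

This is the Floyd-Warshall all-pairs shortest-path computation. For each intermediate vertex k = 0, 1, …, 2, update dist[i][j] ← min(dist[i][j], dist[i][k] + dist[k][j]). The final matrix gives, for each (i, j), the minimum total weight of any directed path from i to j (possibly empty when i = j).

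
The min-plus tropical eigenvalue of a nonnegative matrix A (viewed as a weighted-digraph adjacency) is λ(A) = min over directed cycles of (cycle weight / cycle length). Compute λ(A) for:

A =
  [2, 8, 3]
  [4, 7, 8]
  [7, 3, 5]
λ(A) = 2

Enumerate directed cycles and compute their means (weight / length). Sample:
  cycle 0 → 0: weight = 2, length = 1, mean = 2/1 ≈ 2.000
  cycle 1 → 1: weight = 7, length = 1, mean = 7/1 ≈ 7.000
  cycle 2 → 2: weight = 5, length = 1, mean = 5/1 ≈ 5.000
  cycle 0 → 1 → 0: weight = 12, length = 2, mean = 12/2 ≈ 6.000
  cycle 0 → 2 → 0: weight = 10, length = 2, mean = 10/2 ≈ 5.000
  cycle 1 → 0 → 1: weight = 12, length = 2, mean = 12/2 ≈ 6.000
Minimum mean = 2.000, attained e.g. along the cycle 0 → 0 with weight 2 and length 1. So λ(A) = 2/1 = 2.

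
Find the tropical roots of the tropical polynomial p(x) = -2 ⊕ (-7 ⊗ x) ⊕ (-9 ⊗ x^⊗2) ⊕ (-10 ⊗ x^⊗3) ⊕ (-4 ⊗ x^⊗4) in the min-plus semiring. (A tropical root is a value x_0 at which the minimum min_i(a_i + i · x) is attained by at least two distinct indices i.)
Roots: {-6, 1, 2, 5}

Each tropical root is a break point of the lower envelope of the lines y = a_i + i · x (there are 5 lines, with slopes 0, 1, ..., 4). Only the lines that attain the minimum somewhere contribute to roots; other lines are dominated. Here the surviving (envelope) indices are i = 4, i = 3, i = 2, i = 1, i = 0.
Intersections between consecutive envelope lines give the roots: for adjacent envelope indices i < j the intersection is x = (a_i − a_j) / (j − i). Reading off the sorted break points: {-6, 1, 2, 5}.
Verification: at each break x_0, at least two indices attain the minimum of min_i(a_i + i · x_0).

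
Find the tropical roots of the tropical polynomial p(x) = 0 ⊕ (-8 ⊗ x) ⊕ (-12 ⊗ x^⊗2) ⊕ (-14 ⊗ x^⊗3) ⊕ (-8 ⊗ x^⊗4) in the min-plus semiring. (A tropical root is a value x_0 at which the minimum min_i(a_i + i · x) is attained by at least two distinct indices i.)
Roots: {-6, 2, 4, 8}

Each tropical root is a break point of the lower envelope of the lines y = a_i + i · x (there are 5 lines, with slopes 0, 1, ..., 4). Only the lines that attain the minimum somewhere contribute to roots; other lines are dominated. Here the surviving (envelope) indices are i = 4, i = 3, i = 2, i = 1, i = 0.
Intersections between consecutive envelope lines give the roots: for adjacent envelope indices i < j the intersection is x = (a_i − a_j) / (j − i). Reading off the sorted break points: {-6, 2, 4, 8}.
Verification: at each break x_0, at least two indices attain the minimum of min_i(a_i + i · x_0).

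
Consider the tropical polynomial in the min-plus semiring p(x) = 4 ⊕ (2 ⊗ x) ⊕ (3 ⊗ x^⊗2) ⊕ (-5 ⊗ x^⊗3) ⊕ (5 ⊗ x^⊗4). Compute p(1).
p(1) = -2

A tropical monomial a ⊗ x^⊗i evaluates to a + i · x. Evaluating each term at x = 1:
  Term 0 contributes 4 + 0 · 1 = 4
  Term 1 contributes 2 + 1 · 1 = 3
  Term 2 contributes 3 + 2 · 1 = 5
  Term 3 contributes -5 + 3 · 1 = -2
  Term 4 contributes 5 + 4 · 1 = 9
p(1) = ⊕ of these = min[4, 3, 5, -2, 9] = -2.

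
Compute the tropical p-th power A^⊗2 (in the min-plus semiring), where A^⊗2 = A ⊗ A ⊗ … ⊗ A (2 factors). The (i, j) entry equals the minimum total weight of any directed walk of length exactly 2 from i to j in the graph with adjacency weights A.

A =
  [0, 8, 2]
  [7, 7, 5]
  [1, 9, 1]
A^⊗2 =
  [0, 8, 2]
  [6, 14, 6]
  [1, 9, 2]

Each entry (A^⊗2)_ij equals the minimum over all length-2 walks i = v_0 → v_1 → … → v_2 = j of Σ_t A[v_t][v_{t+1}]. For example, for (i, j) = (0, 2) we minimise over 3 possible intermediate vertex sequences; the minimum is 2, attained along the walk 0 → 0 → 2.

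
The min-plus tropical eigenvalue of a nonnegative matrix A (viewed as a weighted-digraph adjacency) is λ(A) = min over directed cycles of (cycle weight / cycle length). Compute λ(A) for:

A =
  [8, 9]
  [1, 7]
λ(A) = 5

Enumerate directed cycles and compute their means (weight / length). Sample:
  cycle 0 → 0: weight = 8, length = 1, mean = 8/1 ≈ 8.000
  cycle 1 → 1: weight = 7, length = 1, mean = 7/1 ≈ 7.000
  cycle 0 → 1 → 0: weight = 10, length = 2, mean = 10/2 ≈ 5.000
  cycle 1 → 0 → 1: weight = 10, length = 2, mean = 10/2 ≈ 5.000
Minimum mean = 5.000, attained e.g. along the cycle 0 → 1 → 0 with weight 10 and length 2. So λ(A) = 10/2 = 5.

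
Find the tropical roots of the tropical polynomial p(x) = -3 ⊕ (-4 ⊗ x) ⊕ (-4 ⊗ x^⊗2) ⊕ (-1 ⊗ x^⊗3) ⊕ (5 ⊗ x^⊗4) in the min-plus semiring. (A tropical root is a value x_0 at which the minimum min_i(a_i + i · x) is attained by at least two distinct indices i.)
Roots: {-6, -3, 0, 1}

Each tropical root is a break point of the lower envelope of the lines y = a_i + i · x (there are 5 lines, with slopes 0, 1, ..., 4). Only the lines that attain the minimum somewhere contribute to roots; other lines are dominated. Here the surviving (envelope) indices are i = 4, i = 3, i = 2, i = 1, i = 0.
Intersections between consecutive envelope lines give the roots: for adjacent envelope indices i < j the intersection is x = (a_i − a_j) / (j − i). Reading off the sorted break points: {-6, -3, 0, 1}.
Verification: at each break x_0, at least two indices attain the minimum of min_i(a_i + i · x_0).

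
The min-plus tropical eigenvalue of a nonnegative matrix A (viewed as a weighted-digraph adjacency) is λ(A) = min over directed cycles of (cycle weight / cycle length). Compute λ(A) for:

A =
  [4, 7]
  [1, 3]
λ(A) = 3

Enumerate directed cycles and compute their means (weight / length). Sample:
  cycle 0 → 0: weight = 4, length = 1, mean = 4/1 ≈ 4.000
  cycle 1 → 1: weight = 3, length = 1, mean = 3/1 ≈ 3.000
  cycle 0 → 1 → 0: weight = 8, length = 2, mean = 8/2 ≈ 4.000
  cycle 1 → 0 → 1: weight = 8, length = 2, mean = 8/2 ≈ 4.000
Minimum mean = 3.000, attained e.g. along the cycle 1 → 1 with weight 3 and length 1. So λ(A) = 3/1 = 3.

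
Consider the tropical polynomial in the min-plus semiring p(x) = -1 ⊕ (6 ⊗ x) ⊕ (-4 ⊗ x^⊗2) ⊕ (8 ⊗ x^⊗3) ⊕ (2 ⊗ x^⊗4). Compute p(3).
p(3) = -1

A tropical monomial a ⊗ x^⊗i evaluates to a + i · x. Evaluating each term at x = 3:
  Term 0 contributes -1 + 0 · 3 = -1
  Term 1 contributes 6 + 1 · 3 = 9
  Term 2 contributes -4 + 2 · 3 = 2
  Term 3 contributes 8 + 3 · 3 = 17
  Term 4 contributes 2 + 4 · 3 = 14
p(3) = ⊕ of these = min[-1, 9, 2, 17, 14] = -1.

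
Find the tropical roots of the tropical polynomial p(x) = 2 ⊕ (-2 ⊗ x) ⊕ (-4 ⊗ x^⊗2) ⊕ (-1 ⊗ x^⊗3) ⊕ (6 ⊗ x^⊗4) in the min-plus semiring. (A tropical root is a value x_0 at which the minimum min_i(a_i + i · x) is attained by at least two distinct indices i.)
Roots: {-7, -3, 2, 4}

Each tropical root is a break point of the lower envelope of the lines y = a_i + i · x (there are 5 lines, with slopes 0, 1, ..., 4). Only the lines that attain the minimum somewhere contribute to roots; other lines are dominated. Here the surviving (envelope) indices are i = 4, i = 3, i = 2, i = 1, i = 0.
Intersections between consecutive envelope lines give the roots: for adjacent envelope indices i < j the intersection is x = (a_i − a_j) / (j − i). Reading off the sorted break points: {-7, -3, 2, 4}.
Verification: at each break x_0, at least two indices attain the minimum of min_i(a_i + i · x_0).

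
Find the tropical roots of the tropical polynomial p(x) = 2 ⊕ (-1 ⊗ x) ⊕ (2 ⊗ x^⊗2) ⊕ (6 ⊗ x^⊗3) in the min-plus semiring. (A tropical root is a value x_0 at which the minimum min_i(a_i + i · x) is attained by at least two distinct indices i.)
Roots: {-4, -3, 3}

Each tropical root is a break point of the lower envelope of the lines y = a_i + i · x (there are 4 lines, with slopes 0, 1, ..., 3). Only the lines that attain the minimum somewhere contribute to roots; other lines are dominated. Here the surviving (envelope) indices are i = 3, i = 2, i = 1, i = 0.
Intersections between consecutive envelope lines give the roots: for adjacent envelope indices i < j the intersection is x = (a_i − a_j) / (j − i). Reading off the sorted break points: {-4, -3, 3}.
Verification: at each break x_0, at least two indices attain the minimum of min_i(a_i + i · x_0).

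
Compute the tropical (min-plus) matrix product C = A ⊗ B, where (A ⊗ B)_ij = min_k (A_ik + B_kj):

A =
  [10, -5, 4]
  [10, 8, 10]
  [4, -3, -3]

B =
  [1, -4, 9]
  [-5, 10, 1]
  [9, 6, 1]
A ⊗ B =
  [-10, 5, -4]
  [3, 6, 9]
  [-8, 0, -2]

Apply the min-plus product entry-by-entry:
  C[0][0] = min over k of (A[0][0] + B[0][0] = 10 + 1 = 11, A[0][1] + B[1][0] = -5 + -5 = -10, A[0][2] + B[2][0] = 4 + 9 = 13) = -10 (attained at k = 1)
  C[0][1] = min over k of (A[0][0] + B[0][1] = 10 + -4 = 6, A[0][1] + B[1][1] = -5 + 10 = 5, A[0][2] + B[2][1] = 4 + 6 = 10) = 5 (attained at k = 1)
  C[0][2] = min over k of (A[0][0] + B[0][2] = 10 + 9 = 19, A[0][1] + B[1][2] = -5 + 1 = -4, A[0][2] + B[2][2] = 4 + 1 = 5) = -4 (attained at k = 1)
  C[1][0] = min over k of (A[1][0] + B[0][0] = 10 + 1 = 11, A[1][1] + B[1][0] = 8 + -5 = 3, A[1][2] + B[2][0] = 10 + 9 = 19) = 3 (attained at k = 1)
  C[1][1] = min over k of (A[1][0] + B[0][1] = 10 + -4 = 6, A[1][1] + B[1][1] = 8 + 10 = 18, A[1][2] + B[2][1] = 10 + 6 = 16) = 6 (attained at k = 0)
  C[1][2] = min over k of (A[1][0] + B[0][2] = 10 + 9 = 19, A[1][1] + B[1][2] = 8 + 1 = 9, A[1][2] + B[2][2] = 10 + 1 = 11) = 9 (attained at k = 1)
  C[2][0] = min over k of (A[2][0] + B[0][0] = 4 + 1 = 5, A[2][1] + B[1][0] = -3 + -5 = -8, A[2][2] + B[2][0] = -3 + 9 = 6) = -8 (attained at k = 1)
  C[2][1] = min over k of (A[2][0] + B[0][1] = 4 + -4 = 0, A[2][1] + B[1][1] = -3 + 10 = 7, A[2][2] + B[2][1] = -3 + 6 = 3) = 0 (attained at k = 0)
  C[2][2] = min over k of (A[2][0] + B[0][2] = 4 + 9 = 13, A[2][1] + B[1][2] = -3 + 1 = -2, A[2][2] + B[2][2] = -3 + 1 = -2) = -2 (attained at k = 1)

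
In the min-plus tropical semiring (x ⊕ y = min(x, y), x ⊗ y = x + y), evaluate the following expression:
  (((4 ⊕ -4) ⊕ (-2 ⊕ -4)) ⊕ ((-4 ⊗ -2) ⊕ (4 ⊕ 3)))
(((4 ⊕ -4) ⊕ (-2 ⊕ -4)) ⊕ ((-4 ⊗ -2) ⊕ (4 ⊕ 3))) = -6

Expand innermost to outermost. Recall ⊕ takes the minimum of its arguments and ⊗ takes their sum. Working out the expression (((4 ⊕ -4) ⊕ (-2 ⊕ -4)) ⊕ ((-4 ⊗ -2) ⊕ (4 ⊕ 3))) gives -6.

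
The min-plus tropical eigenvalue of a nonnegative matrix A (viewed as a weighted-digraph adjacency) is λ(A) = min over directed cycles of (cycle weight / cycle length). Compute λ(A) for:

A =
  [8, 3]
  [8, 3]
λ(A) = 3

Enumerate directed cycles and compute their means (weight / length). Sample:
  cycle 0 → 0: weight = 8, length = 1, mean = 8/1 ≈ 8.000
  cycle 1 → 1: weight = 3, length = 1, mean = 3/1 ≈ 3.000
  cycle 0 → 1 → 0: weight = 11, length = 2, mean = 11/2 ≈ 5.500
  cycle 1 → 0 → 1: weight = 11, length = 2, mean = 11/2 ≈ 5.500
Minimum mean = 3.000, attained e.g. along the cycle 1 → 1 with weight 3 and length 1. So λ(A) = 3/1 = 3.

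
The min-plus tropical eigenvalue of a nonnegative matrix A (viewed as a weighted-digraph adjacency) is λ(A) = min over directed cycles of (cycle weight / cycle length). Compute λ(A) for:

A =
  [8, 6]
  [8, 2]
λ(A) = 2

Enumerate directed cycles and compute their means (weight / length). Sample:
  cycle 0 → 0: weight = 8, length = 1, mean = 8/1 ≈ 8.000
  cycle 1 → 1: weight = 2, length = 1, mean = 2/1 ≈ 2.000
  cycle 0 → 1 → 0: weight = 14, length = 2, mean = 14/2 ≈ 7.000
  cycle 1 → 0 → 1: weight = 14, length = 2, mean = 14/2 ≈ 7.000
Minimum mean = 2.000, attained e.g. along the cycle 1 → 1 with weight 2 and length 1. So λ(A) = 2/1 = 2.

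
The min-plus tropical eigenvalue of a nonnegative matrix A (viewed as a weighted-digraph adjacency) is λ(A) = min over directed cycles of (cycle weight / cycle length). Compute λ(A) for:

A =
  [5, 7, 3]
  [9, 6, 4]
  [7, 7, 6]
λ(A) = 5

Enumerate directed cycles and compute their means (weight / length). Sample:
  cycle 0 → 0: weight = 5, length = 1, mean = 5/1 ≈ 5.000
  cycle 1 → 1: weight = 6, length = 1, mean = 6/1 ≈ 6.000
  cycle 2 → 2: weight = 6, length = 1, mean = 6/1 ≈ 6.000
  cycle 0 → 1 → 0: weight = 16, length = 2, mean = 16/2 ≈ 8.000
  cycle 0 → 2 → 0: weight = 10, length = 2, mean = 10/2 ≈ 5.000
  cycle 1 → 0 → 1: weight = 16, length = 2, mean = 16/2 ≈ 8.000
Minimum mean = 5.000, attained e.g. along the cycle 0 → 0 with weight 5 and length 1. So λ(A) = 5/1 = 5.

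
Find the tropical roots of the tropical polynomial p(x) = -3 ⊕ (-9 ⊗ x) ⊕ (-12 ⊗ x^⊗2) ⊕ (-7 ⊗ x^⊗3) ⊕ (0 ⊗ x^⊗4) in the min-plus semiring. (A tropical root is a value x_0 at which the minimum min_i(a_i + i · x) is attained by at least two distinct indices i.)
Roots: {-7, -5, 3, 6}

Each tropical root is a break point of the lower envelope of the lines y = a_i + i · x (there are 5 lines, with slopes 0, 1, ..., 4). Only the lines that attain the minimum somewhere contribute to roots; other lines are dominated. Here the surviving (envelope) indices are i = 4, i = 3, i = 2, i = 1, i = 0.
Intersections between consecutive envelope lines give the roots: for adjacent envelope indices i < j the intersection is x = (a_i − a_j) / (j − i). Reading off the sorted break points: {-7, -5, 3, 6}.
Verification: at each break x_0, at least two indices attain the minimum of min_i(a_i + i · x_0).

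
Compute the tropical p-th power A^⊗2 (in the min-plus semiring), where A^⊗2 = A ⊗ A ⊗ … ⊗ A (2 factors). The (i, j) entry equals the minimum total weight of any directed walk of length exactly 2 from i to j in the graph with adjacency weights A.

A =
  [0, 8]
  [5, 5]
A^⊗2 =
  [0, 8]
  [5, 10]

Each entry (A^⊗2)_ij equals the minimum over all length-2 walks i = v_0 → v_1 → … → v_2 = j of Σ_t A[v_t][v_{t+1}]. For example, for (i, j) = (0, 1) we minimise over 2 possible intermediate vertex sequences; the minimum is 8, attained along the walk 0 → 0 → 1.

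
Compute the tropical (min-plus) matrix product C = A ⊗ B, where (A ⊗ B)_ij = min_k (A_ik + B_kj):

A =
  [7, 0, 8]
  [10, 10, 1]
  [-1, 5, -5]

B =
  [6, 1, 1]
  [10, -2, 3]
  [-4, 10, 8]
A ⊗ B =
  [4, -2, 3]
  [-3, 8, 9]
  [-9, 0, 0]

Apply the min-plus product entry-by-entry:
  C[0][0] = min over k of (A[0][0] + B[0][0] = 7 + 6 = 13, A[0][1] + B[1][0] = 0 + 10 = 10, A[0][2] + B[2][0] = 8 + -4 = 4) = 4 (attained at k = 2)
  C[0][1] = min over k of (A[0][0] + B[0][1] = 7 + 1 = 8, A[0][1] + B[1][1] = 0 + -2 = -2, A[0][2] + B[2][1] = 8 + 10 = 18) = -2 (attained at k = 1)
  C[0][2] = min over k of (A[0][0] + B[0][2] = 7 + 1 = 8, A[0][1] + B[1][2] = 0 + 3 = 3, A[0][2] + B[2][2] = 8 + 8 = 16) = 3 (attained at k = 1)
  C[1][0] = min over k of (A[1][0] + B[0][0] = 10 + 6 = 16, A[1][1] + B[1][0] = 10 + 10 = 20, A[1][2] + B[2][0] = 1 + -4 = -3) = -3 (attained at k = 2)
  C[1][1] = min over k of (A[1][0] + B[0][1] = 10 + 1 = 11, A[1][1] + B[1][1] = 10 + -2 = 8, A[1][2] + B[2][1] = 1 + 10 = 11) = 8 (attained at k = 1)
  C[1][2] = min over k of (A[1][0] + B[0][2] = 10 + 1 = 11, A[1][1] + B[1][2] = 10 + 3 = 13, A[1][2] + B[2][2] = 1 + 8 = 9) = 9 (attained at k = 2)
  C[2][0] = min over k of (A[2][0] + B[0][0] = -1 + 6 = 5, A[2][1] + B[1][0] = 5 + 10 = 15, A[2][2] + B[2][0] = -5 + -4 = -9) = -9 (attained at k = 2)
  C[2][1] = min over k of (A[2][0] + B[0][1] = -1 + 1 = 0, A[2][1] + B[1][1] = 5 + -2 = 3, A[2][2] + B[2][1] = -5 + 10 = 5) = 0 (attained at k = 0)
  C[2][2] = min over k of (A[2][0] + B[0][2] = -1 + 1 = 0, A[2][1] + B[1][2] = 5 + 3 = 8, A[2][2] + B[2][2] = -5 + 8 = 3) = 0 (attained at k = 0)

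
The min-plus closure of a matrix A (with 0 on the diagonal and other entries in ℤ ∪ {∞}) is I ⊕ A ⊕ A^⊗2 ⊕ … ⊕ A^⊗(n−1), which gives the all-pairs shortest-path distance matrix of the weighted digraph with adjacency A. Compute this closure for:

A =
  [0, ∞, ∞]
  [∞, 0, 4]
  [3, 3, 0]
Closure =
  [0, ∞, ∞]
  [7, 0, 4]
  [3, 3, 0]

This is the Floyd-Warshall all-pairs shortest-path computation. For each intermediate vertex k = 0, 1, …, 2, update dist[i][j] ← min(dist[i][j], dist[i][k] + dist[k][j]). The final matrix gives, for each (i, j), the minimum total weight of any directed path from i to j (possibly empty when i = j).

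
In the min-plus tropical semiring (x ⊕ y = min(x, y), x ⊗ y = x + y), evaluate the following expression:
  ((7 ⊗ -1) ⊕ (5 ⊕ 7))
((7 ⊗ -1) ⊕ (5 ⊕ 7)) = 5

Expand innermost to outermost. Recall ⊕ takes the minimum of its arguments and ⊗ takes their sum. Working out the expression ((7 ⊗ -1) ⊕ (5 ⊕ 7)) gives 5.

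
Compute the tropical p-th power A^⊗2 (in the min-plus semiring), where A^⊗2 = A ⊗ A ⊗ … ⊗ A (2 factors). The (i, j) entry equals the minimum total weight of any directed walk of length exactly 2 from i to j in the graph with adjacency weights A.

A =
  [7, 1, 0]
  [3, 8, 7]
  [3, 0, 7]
A^⊗2 =
  [3, 0, 7]
  [10, 4, 3]
  [3, 4, 3]

Each entry (A^⊗2)_ij equals the minimum over all length-2 walks i = v_0 → v_1 → … → v_2 = j of Σ_t A[v_t][v_{t+1}]. For example, for (i, j) = (0, 2) we minimise over 3 possible intermediate vertex sequences; the minimum is 7, attained along the walk 0 → 0 → 2.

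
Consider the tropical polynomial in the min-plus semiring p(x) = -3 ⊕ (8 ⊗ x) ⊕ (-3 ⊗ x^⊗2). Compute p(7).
p(7) = -3

A tropical monomial a ⊗ x^⊗i evaluates to a + i · x. Evaluating each term at x = 7:
  Term 0 contributes -3 + 0 · 7 = -3
  Term 1 contributes 8 + 1 · 7 = 15
  Term 2 contributes -3 + 2 · 7 = 11
p(7) = ⊕ of these = min[-3, 15, 11] = -3.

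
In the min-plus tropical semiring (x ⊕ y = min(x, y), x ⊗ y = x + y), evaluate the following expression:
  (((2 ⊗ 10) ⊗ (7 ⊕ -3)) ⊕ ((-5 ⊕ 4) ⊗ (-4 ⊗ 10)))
(((2 ⊗ 10) ⊗ (7 ⊕ -3)) ⊕ ((-5 ⊕ 4) ⊗ (-4 ⊗ 10))) = 1

Expand innermost to outermost. Recall ⊕ takes the minimum of its arguments and ⊗ takes their sum. Working out the expression (((2 ⊗ 10) ⊗ (7 ⊕ -3)) ⊕ ((-5 ⊕ 4) ⊗ (-4 ⊗ 10))) gives 1.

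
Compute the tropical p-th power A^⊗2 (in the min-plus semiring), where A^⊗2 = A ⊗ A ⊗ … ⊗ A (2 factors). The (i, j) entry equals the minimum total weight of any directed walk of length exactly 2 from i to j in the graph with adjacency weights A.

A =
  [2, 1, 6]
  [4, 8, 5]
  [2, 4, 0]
A^⊗2 =
  [4, 3, 6]
  [6, 5, 5]
  [2, 3, 0]

Each entry (A^⊗2)_ij equals the minimum over all length-2 walks i = v_0 → v_1 → … → v_2 = j of Σ_t A[v_t][v_{t+1}]. For example, for (i, j) = (0, 2) we minimise over 3 possible intermediate vertex sequences; the minimum is 6, attained along the walk 0 → 1 → 2.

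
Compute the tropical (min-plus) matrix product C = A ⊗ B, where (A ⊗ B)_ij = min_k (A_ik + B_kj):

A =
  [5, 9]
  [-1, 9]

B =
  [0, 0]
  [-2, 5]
A ⊗ B =
  [5, 5]
  [-1, -1]

Apply the min-plus product entry-by-entry:
  C[0][0] = min over k of (A[0][0] + B[0][0] = 5 + 0 = 5, A[0][1] + B[1][0] = 9 + -2 = 7) = 5 (attained at k = 0)
  C[0][1] = min over k of (A[0][0] + B[0][1] = 5 + 0 = 5, A[0][1] + B[1][1] = 9 + 5 = 14) = 5 (attained at k = 0)
  C[1][0] = min over k of (A[1][0] + B[0][0] = -1 + 0 = -1, A[1][1] + B[1][0] = 9 + -2 = 7) = -1 (attained at k = 0)
  C[1][1] = min over k of (A[1][0] + B[0][1] = -1 + 0 = -1, A[1][1] + B[1][1] = 9 + 5 = 14) = -1 (attained at k = 0)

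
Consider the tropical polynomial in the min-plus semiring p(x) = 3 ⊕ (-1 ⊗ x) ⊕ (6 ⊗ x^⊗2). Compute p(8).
p(8) = 3

A tropical monomial a ⊗ x^⊗i evaluates to a + i · x. Evaluating each term at x = 8:
  Term 0 contributes 3 + 0 · 8 = 3
  Term 1 contributes -1 + 1 · 8 = 7
  Term 2 contributes 6 + 2 · 8 = 22
p(8) = ⊕ of these = min[3, 7, 22] = 3.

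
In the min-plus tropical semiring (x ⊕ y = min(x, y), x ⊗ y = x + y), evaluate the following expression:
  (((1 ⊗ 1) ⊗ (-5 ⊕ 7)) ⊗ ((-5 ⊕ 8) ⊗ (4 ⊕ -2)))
(((1 ⊗ 1) ⊗ (-5 ⊕ 7)) ⊗ ((-5 ⊕ 8) ⊗ (4 ⊕ -2))) = -10

Expand innermost to outermost. Recall ⊕ takes the minimum of its arguments and ⊗ takes their sum. Working out the expression (((1 ⊗ 1) ⊗ (-5 ⊕ 7)) ⊗ ((-5 ⊕ 8) ⊗ (4 ⊕ -2))) gives -10.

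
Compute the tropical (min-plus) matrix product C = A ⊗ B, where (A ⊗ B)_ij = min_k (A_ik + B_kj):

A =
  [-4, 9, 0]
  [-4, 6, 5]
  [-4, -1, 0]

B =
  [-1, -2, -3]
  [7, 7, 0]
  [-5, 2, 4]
A ⊗ B =
  [-5, -6, -7]
  [-5, -6, -7]
  [-5, -6, -7]

Apply the min-plus product entry-by-entry:
  C[0][0] = min over k of (A[0][0] + B[0][0] = -4 + -1 = -5, A[0][1] + B[1][0] = 9 + 7 = 16, A[0][2] + B[2][0] = 0 + -5 = -5) = -5 (attained at k = 0)
  C[0][1] = min over k of (A[0][0] + B[0][1] = -4 + -2 = -6, A[0][1] + B[1][1] = 9 + 7 = 16, A[0][2] + B[2][1] = 0 + 2 = 2) = -6 (attained at k = 0)
  C[0][2] = min over k of (A[0][0] + B[0][2] = -4 + -3 = -7, A[0][1] + B[1][2] = 9 + 0 = 9, A[0][2] + B[2][2] = 0 + 4 = 4) = -7 (attained at k = 0)
  C[1][0] = min over k of (A[1][0] + B[0][0] = -4 + -1 = -5, A[1][1] + B[1][0] = 6 + 7 = 13, A[1][2] + B[2][0] = 5 + -5 = 0) = -5 (attained at k = 0)
  C[1][1] = min over k of (A[1][0] + B[0][1] = -4 + -2 = -6, A[1][1] + B[1][1] = 6 + 7 = 13, A[1][2] + B[2][1] = 5 + 2 = 7) = -6 (attained at k = 0)
  C[1][2] = min over k of (A[1][0] + B[0][2] = -4 + -3 = -7, A[1][1] + B[1][2] = 6 + 0 = 6, A[1][2] + B[2][2] = 5 + 4 = 9) = -7 (attained at k = 0)
  C[2][0] = min over k of (A[2][0] + B[0][0] = -4 + -1 = -5, A[2][1] + B[1][0] = -1 + 7 = 6, A[2][2] + B[2][0] = 0 + -5 = -5) = -5 (attained at k = 0)
  C[2][1] = min over k of (A[2][0] + B[0][1] = -4 + -2 = -6, A[2][1] + B[1][1] = -1 + 7 = 6, A[2][2] + B[2][1] = 0 + 2 = 2) = -6 (attained at k = 0)
  C[2][2] = min over k of (A[2][0] + B[0][2] = -4 + -3 = -7, A[2][1] + B[1][2] = -1 + 0 = -1, A[2][2] + B[2][2] = 0 + 4 = 4) = -7 (attained at k = 0)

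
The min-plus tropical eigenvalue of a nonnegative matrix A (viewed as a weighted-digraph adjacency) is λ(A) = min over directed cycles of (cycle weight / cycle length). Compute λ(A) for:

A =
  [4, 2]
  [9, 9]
λ(A) = 4

Enumerate directed cycles and compute their means (weight / length). Sample:
  cycle 0 → 0: weight = 4, length = 1, mean = 4/1 ≈ 4.000
  cycle 1 → 1: weight = 9, length = 1, mean = 9/1 ≈ 9.000
  cycle 0 → 1 → 0: weight = 11, length = 2, mean = 11/2 ≈ 5.500
  cycle 1 → 0 → 1: weight = 11, length = 2, mean = 11/2 ≈ 5.500
Minimum mean = 4.000, attained e.g. along the cycle 0 → 0 with weight 4 and length 1. So λ(A) = 4/1 = 4.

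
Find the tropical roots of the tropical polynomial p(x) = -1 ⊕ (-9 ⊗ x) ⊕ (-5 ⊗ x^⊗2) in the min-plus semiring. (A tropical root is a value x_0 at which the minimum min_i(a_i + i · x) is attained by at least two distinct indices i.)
Roots: {-4, 8}

Each tropical root is a break point of the lower envelope of the lines y = a_i + i · x (there are 3 lines, with slopes 0, 1, ..., 2). Only the lines that attain the minimum somewhere contribute to roots; other lines are dominated. Here the surviving (envelope) indices are i = 2, i = 1, i = 0.
Intersections between consecutive envelope lines give the roots: for adjacent envelope indices i < j the intersection is x = (a_i − a_j) / (j − i). Reading off the sorted break points: {-4, 8}.
Verification: at each break x_0, at least two indices attain the minimum of min_i(a_i + i · x_0).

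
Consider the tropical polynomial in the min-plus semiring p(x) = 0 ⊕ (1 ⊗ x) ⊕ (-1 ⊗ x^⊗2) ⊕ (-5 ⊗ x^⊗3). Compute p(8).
p(8) = 0

A tropical monomial a ⊗ x^⊗i evaluates to a + i · x. Evaluating each term at x = 8:
  Term 0 contributes 0 + 0 · 8 = 0
  Term 1 contributes 1 + 1 · 8 = 9
  Term 2 contributes -1 + 2 · 8 = 15
  Term 3 contributes -5 + 3 · 8 = 19
p(8) = ⊕ of these = min[0, 9, 15, 19] = 0.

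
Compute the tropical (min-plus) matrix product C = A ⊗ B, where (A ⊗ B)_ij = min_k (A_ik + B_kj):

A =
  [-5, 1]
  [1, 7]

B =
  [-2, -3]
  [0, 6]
A ⊗ B =
  [-7, -8]
  [-1, -2]

Apply the min-plus product entry-by-entry:
  C[0][0] = min over k of (A[0][0] + B[0][0] = -5 + -2 = -7, A[0][1] + B[1][0] = 1 + 0 = 1) = -7 (attained at k = 0)
  C[0][1] = min over k of (A[0][0] + B[0][1] = -5 + -3 = -8, A[0][1] + B[1][1] = 1 + 6 = 7) = -8 (attained at k = 0)
  C[1][0] = min over k of (A[1][0] + B[0][0] = 1 + -2 = -1, A[1][1] + B[1][0] = 7 + 0 = 7) = -1 (attained at k = 0)
  C[1][1] = min over k of (A[1][0] + B[0][1] = 1 + -3 = -2, A[1][1] + B[1][1] = 7 + 6 = 13) = -2 (attained at k = 0)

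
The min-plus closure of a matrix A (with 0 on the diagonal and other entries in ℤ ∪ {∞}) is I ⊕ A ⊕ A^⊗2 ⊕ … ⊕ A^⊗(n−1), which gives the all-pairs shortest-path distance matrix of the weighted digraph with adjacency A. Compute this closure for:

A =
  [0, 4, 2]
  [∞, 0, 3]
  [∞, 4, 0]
Closure =
  [0, 4, 2]
  [∞, 0, 3]
  [∞, 4, 0]

This is the Floyd-Warshall all-pairs shortest-path computation. For each intermediate vertex k = 0, 1, …, 2, update dist[i][j] ← min(dist[i][j], dist[i][k] + dist[k][j]). The final matrix gives, for each (i, j), the minimum total weight of any directed path from i to j (possibly empty when i = j).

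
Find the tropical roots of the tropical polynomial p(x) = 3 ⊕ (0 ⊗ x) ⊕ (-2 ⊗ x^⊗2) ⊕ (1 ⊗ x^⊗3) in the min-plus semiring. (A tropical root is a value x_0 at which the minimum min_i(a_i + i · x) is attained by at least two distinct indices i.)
Roots: {-3, 2, 3}

Each tropical root is a break point of the lower envelope of the lines y = a_i + i · x (there are 4 lines, with slopes 0, 1, ..., 3). Only the lines that attain the minimum somewhere contribute to roots; other lines are dominated. Here the surviving (envelope) indices are i = 3, i = 2, i = 1, i = 0.
Intersections between consecutive envelope lines give the roots: for adjacent envelope indices i < j the intersection is x = (a_i − a_j) / (j − i). Reading off the sorted break points: {-3, 2, 3}.
Verification: at each break x_0, at least two indices attain the minimum of min_i(a_i + i · x_0).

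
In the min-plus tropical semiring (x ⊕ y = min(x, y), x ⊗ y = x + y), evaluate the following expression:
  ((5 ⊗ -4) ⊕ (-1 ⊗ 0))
((5 ⊗ -4) ⊕ (-1 ⊗ 0)) = -1

Expand innermost to outermost. Recall ⊕ takes the minimum of its arguments and ⊗ takes their sum. Working out the expression ((5 ⊗ -4) ⊕ (-1 ⊗ 0)) gives -1.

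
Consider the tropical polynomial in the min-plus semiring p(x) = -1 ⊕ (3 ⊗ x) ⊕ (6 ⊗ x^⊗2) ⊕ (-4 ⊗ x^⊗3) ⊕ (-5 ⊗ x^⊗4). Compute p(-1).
p(-1) = -9

A tropical monomial a ⊗ x^⊗i evaluates to a + i · x. Evaluating each term at x = -1:
  Term 0 contributes -1 + 0 · -1 = -1
  Term 1 contributes 3 + 1 · -1 = 2
  Term 2 contributes 6 + 2 · -1 = 4
  Term 3 contributes -4 + 3 · -1 = -7
  Term 4 contributes -5 + 4 · -1 = -9
p(-1) = ⊕ of these = min[-1, 2, 4, -7, -9] = -9.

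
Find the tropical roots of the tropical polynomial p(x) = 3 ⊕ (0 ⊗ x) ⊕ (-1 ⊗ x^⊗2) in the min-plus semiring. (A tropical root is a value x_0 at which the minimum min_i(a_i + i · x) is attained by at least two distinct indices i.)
Roots: {1, 3}

Each tropical root is a break point of the lower envelope of the lines y = a_i + i · x (there are 3 lines, with slopes 0, 1, ..., 2). Only the lines that attain the minimum somewhere contribute to roots; other lines are dominated. Here the surviving (envelope) indices are i = 2, i = 1, i = 0.
Intersections between consecutive envelope lines give the roots: for adjacent envelope indices i < j the intersection is x = (a_i − a_j) / (j − i). Reading off the sorted break points: {1, 3}.
Verification: at each break x_0, at least two indices attain the minimum of min_i(a_i + i · x_0).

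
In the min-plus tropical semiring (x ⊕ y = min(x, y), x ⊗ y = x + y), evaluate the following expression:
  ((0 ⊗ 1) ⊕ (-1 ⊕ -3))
((0 ⊗ 1) ⊕ (-1 ⊕ -3)) = -3

Expand innermost to outermost. Recall ⊕ takes the minimum of its arguments and ⊗ takes their sum. Working out the expression ((0 ⊗ 1) ⊕ (-1 ⊕ -3)) gives -3.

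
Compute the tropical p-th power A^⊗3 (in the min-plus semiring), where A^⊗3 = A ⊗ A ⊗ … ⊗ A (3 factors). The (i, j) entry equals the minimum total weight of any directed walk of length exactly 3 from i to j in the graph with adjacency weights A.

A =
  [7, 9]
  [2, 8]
A^⊗3 =
  [18, 20]
  [13, 18]

Each entry (A^⊗3)_ij equals the minimum over all length-3 walks i = v_0 → v_1 → … → v_3 = j of Σ_t A[v_t][v_{t+1}]. For example, for (i, j) = (0, 1) we minimise over 4 possible intermediate vertex sequences; the minimum is 20, attained along the walk 0 → 1 → 0 → 1.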